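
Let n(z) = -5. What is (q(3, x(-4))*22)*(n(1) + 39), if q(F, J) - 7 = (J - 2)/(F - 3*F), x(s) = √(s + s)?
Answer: 16456/3 - 748*I*√2/3 ≈ 5485.3 - 352.61*I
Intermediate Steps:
x(s) = √2*√s (x(s) = √(2*s) = √2*√s)
q(F, J) = 7 - (-2 + J)/(2*F) (q(F, J) = 7 + (J - 2)/(F - 3*F) = 7 + (-2 + J)/((-2*F)) = 7 + (-2 + J)*(-1/(2*F)) = 7 - (-2 + J)/(2*F))
(q(3, x(-4))*22)*(n(1) + 39) = (((½)*(2 - √2*√(-4) + 14*3)/3)*22)*(-5 + 39) = (((½)*(⅓)*(2 - √2*2*I + 42))*22)*34 = (((½)*(⅓)*(2 - 2*I*√2 + 42))*22)*34 = (((½)*(⅓)*(44 - 2*I*√2))*22)*34 = ((22/3 - I*√2/3)*22)*34 = (484/3 - 22*I*√2/3)*34 = 16456/3 - 748*I*√2/3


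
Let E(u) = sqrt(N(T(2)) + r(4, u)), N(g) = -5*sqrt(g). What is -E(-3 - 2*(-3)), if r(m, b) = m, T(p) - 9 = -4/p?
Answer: -sqrt(4 - 5*sqrt(7)) ≈ -3.0379*I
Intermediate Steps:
T(p) = 9 - 4/p
E(u) = sqrt(4 - 5*sqrt(7)) (E(u) = sqrt(-5*sqrt(9 - 4/2) + 4) = sqrt(-5*sqrt(9 - 4*1/2) + 4) = sqrt(-5*sqrt(9 - 2) + 4) = sqrt(-5*sqrt(7) + 4) = sqrt(4 - 5*sqrt(7)))
-E(-3 - 2*(-3)) = -sqrt(4 - 5*sqrt(7))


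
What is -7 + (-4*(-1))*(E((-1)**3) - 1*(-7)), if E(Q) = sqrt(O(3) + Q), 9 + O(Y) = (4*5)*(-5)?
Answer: 21 + 4*I*sqrt(110) ≈ 21.0 + 41.952*I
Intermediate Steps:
O(Y) = -109 (O(Y) = -9 + (4*5)*(-5) = -9 + 20*(-5) = -9 - 100 = -109)
E(Q) = sqrt(-109 + Q)
-7 + (-4*(-1))*(E((-1)**3) - 1*(-7)) = -7 + (-4*(-1))*(sqrt(-109 + (-1)**3) - 1*(-7)) = -7 + 4*(sqrt(-109 - 1) + 7) = -7 + 4*(sqrt(-110) + 7) = -7 + 4*(I*sqrt(110) + 7) = -7 + 4*(7 + I*sqrt(110)) = -7 + (28 + 4*I*sqrt(110)) = 21 + 4*I*sqrt(110)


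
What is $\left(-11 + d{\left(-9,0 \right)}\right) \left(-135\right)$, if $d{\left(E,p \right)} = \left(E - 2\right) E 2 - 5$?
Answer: $-24570$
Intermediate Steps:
$d{\left(E,p \right)} = -5 + 2 E \left(-2 + E\right)$ ($d{\left(E,p \right)} = \left(-2 + E\right) E 2 - 5 = E \left(-2 + E\right) 2 - 5 = 2 E \left(-2 + E\right) - 5 = -5 + 2 E \left(-2 + E\right)$)
$\left(-11 + d{\left(-9,0 \right)}\right) \left(-135\right) = \left(-11 - \left(-31 - 162\right)\right) \left(-135\right) = \left(-11 + \left(-5 + 36 + 2 \cdot 81\right)\right) \left(-135\right) = \left(-11 + \left(-5 + 36 + 162\right)\right) \left(-135\right) = \left(-11 + 193\right) \left(-135\right) = 182 \left(-135\right) = -24570$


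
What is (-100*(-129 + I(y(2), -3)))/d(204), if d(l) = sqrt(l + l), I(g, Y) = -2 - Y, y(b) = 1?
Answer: 3200*sqrt(102)/51 ≈ 633.69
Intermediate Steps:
d(l) = sqrt(2)*sqrt(l) (d(l) = sqrt(2*l) = sqrt(2)*sqrt(l))
(-100*(-129 + I(y(2), -3)))/d(204) = (-100*(-129 + (-2 - 1*(-3))))/((sqrt(2)*sqrt(204))) = (-100*(-129 + (-2 + 3)))/((sqrt(2)*(2*sqrt(51)))) = (-100*(-129 + 1))/((2*sqrt(102))) = (-100*(-128))*(sqrt(102)/204) = 12800*(sqrt(102)/204) = 3200*sqrt(102)/51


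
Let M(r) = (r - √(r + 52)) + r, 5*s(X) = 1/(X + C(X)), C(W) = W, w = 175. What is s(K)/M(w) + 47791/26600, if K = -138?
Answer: 403204411567/224419864200 - √227/168736740 ≈ 1.7967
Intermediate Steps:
s(X) = 1/(10*X) (s(X) = 1/(5*(X + X)) = 1/(5*((2*X))) = (1/(2*X))/5 = 1/(10*X))
M(r) = -√(52 + r) + 2*r (M(r) = (r - √(52 + r)) + r = -√(52 + r) + 2*r)
s(K)/M(w) + 47791/26600 = ((⅒)/(-138))/(-√(52 + 175) + 2*175) + 47791/26600 = ((⅒)*(-1/138))/(-√227 + 350) + 47791*(1/26600) = -1/(1380*(350 - √227)) + 47791/26600 = 47791/26600 - 1/(1380*(350 - √227))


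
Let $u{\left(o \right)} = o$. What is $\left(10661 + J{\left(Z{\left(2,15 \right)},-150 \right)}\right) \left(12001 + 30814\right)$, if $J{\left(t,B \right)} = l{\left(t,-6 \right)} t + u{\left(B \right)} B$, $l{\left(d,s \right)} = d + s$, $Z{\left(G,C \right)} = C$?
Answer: $1425568240$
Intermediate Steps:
$J{\left(t,B \right)} = B^{2} + t \left(-6 + t\right)$ ($J{\left(t,B \right)} = \left(t - 6\right) t + B B = \left(-6 + t\right) t + B^{2} = t \left(-6 + t\right) + B^{2} = B^{2} + t \left(-6 + t\right)$)
$\left(10661 + J{\left(Z{\left(2,15 \right)},-150 \right)}\right) \left(12001 + 30814\right) = \left(10661 + \left(\left(-150\right)^{2} + 15 \left(-6 + 15\right)\right)\right) \left(12001 + 30814\right) = \left(10661 + \left(22500 + 15 \cdot 9\right)\right) 42815 = \left(10661 + \left(22500 + 135\right)\right) 42815 = \left(10661 + 22635\right) 42815 = 33296 \cdot 42815 = 1425568240$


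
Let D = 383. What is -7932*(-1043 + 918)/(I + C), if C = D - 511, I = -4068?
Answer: -247875/1049 ≈ -236.30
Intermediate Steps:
C = -128 (C = 383 - 511 = -128)
-7932*(-1043 + 918)/(I + C) = -7932*(-1043 + 918)/(-4068 - 128) = -7932/((-4196/(-125))) = -7932/((-4196*(-1/125))) = -7932/4196/125 = -7932*125/4196 = -247875/1049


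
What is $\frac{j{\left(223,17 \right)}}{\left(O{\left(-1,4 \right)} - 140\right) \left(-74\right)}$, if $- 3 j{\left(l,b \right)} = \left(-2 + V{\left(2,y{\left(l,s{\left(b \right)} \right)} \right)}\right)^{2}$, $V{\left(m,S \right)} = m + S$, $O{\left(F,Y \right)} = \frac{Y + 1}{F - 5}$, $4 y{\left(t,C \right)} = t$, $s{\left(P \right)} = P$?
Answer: $- \frac{49729}{500240} \approx -0.09941$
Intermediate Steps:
$y{\left(t,C \right)} = \frac{t}{4}$
$O{\left(F,Y \right)} = \frac{1 + Y}{-5 + F}$
$V{\left(m,S \right)} = S + m$
$j{\left(l,b \right)} = - \frac{l^{2}}{48}$ ($j{\left(l,b \right)} = - \frac{\left(-2 + \left(\frac{l}{4} + 2\right)\right)^{2}}{3} = - \frac{\left(-2 + \left(2 + \frac{l}{4}\right)\right)^{2}}{3} = - \frac{\left(\frac{l}{4}\right)^{2}}{3} = - \frac{\frac{1}{16} l^{2}}{3} = - \frac{l^{2}}{48}$)
$\frac{j{\left(223,17 \right)}}{\left(O{\left(-1,4 \right)} - 140\right) \left(-74\right)} = \frac{\left(- \frac{1}{48}\right) 223^{2}}{\left(\frac{1 + 4}{-5 - 1} - 140\right) \left(-74\right)} = \frac{\left(- \frac{1}{48}\right) 49729}{\left(\frac{1}{-6} \cdot 5 - 140\right) \left(-74\right)} = - \frac{49729}{48 \left(\left(- \frac{1}{6}\right) 5 - 140\right) \left(-74\right)} = - \frac{49729}{48 \left(- \frac{5}{6} - 140\right) \left(-74\right)} = - \frac{49729}{48 \left(\left(- \frac{845}{6}\right) \left(-74\right)\right)} = - \frac{49729}{48 \cdot \frac{31265}{3}} = \left(- \frac{49729}{48}\right) \frac{3}{31265} = - \frac{49729}{500240}$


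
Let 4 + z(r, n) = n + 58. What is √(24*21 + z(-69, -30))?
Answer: 4*√33 ≈ 22.978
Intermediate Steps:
z(r, n) = 54 + n (z(r, n) = -4 + (n + 58) = -4 + (58 + n) = 54 + n)
√(24*21 + z(-69, -30)) = √(24*21 + (54 - 30)) = √(504 + 24) = √528 = 4*√33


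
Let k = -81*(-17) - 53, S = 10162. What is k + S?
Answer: 11486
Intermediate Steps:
k = 1324 (k = 1377 - 53 = 1324)
k + S = 1324 + 10162 = 11486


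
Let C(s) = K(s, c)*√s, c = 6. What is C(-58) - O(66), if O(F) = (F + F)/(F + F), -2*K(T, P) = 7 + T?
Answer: -1 + 51*I*√58/2 ≈ -1.0 + 194.2*I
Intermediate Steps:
K(T, P) = -7/2 - T/2 (K(T, P) = -(7 + T)/2 = -7/2 - T/2)
O(F) = 1 (O(F) = (2*F)/((2*F)) = (2*F)*(1/(2*F)) = 1)
C(s) = √s*(-7/2 - s/2) (C(s) = (-7/2 - s/2)*√s = √s*(-7/2 - s/2))
C(-58) - O(66) = √(-58)*(-7 - 1*(-58))/2 - 1*1 = (I*√58)*(-7 + 58)/2 - 1 = (½)*(I*√58)*51 - 1 = 51*I*√58/2 - 1 = -1 + 51*I*√58/2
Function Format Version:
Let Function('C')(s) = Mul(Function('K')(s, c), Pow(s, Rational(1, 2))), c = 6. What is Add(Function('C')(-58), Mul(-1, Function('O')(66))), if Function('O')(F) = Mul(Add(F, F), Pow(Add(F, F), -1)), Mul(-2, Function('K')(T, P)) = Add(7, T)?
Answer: Add(-1, Mul(Rational(51, 2), I, Pow(58, Rational(1, 2)))) ≈ Add(-1.0000, Mul(194.20, I))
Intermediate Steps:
Function('K')(T, P) = Add(Rational(-7, 2), Mul(Rational(-1, 2), T)) (Function('K')(T, P) = Mul(Rational(-1, 2), Add(7, T)) = Add(Rational(-7, 2), Mul(Rational(-1, 2), T)))
Function('O')(F) = 1 (Function('O')(F) = Mul(Mul(2, F), Pow(Mul(2, F), -1)) = Mul(Mul(2, F), Mul(Rational(1, 2), Pow(F, -1))) = 1)
Function('C')(s) = Mul(Pow(s, Rational(1, 2)), Add(Rational(-7, 2), Mul(Rational(-1, 2), s))) (Function('C')(s) = Mul(Add(Rational(-7, 2), Mul(Rational(-1, 2), s)), Pow(s, Rational(1, 2))) = Mul(Pow(s, Rational(1, 2)), Add(Rational(-7, 2), Mul(Rational(-1, 2), s))))
Add(Function('C')(-58), Mul(-1, Function('O')(66))) = Add(Mul(Rational(1, 2), Pow(-58, Rational(1, 2)), Add(-7, Mul(-1, -58))), Mul(-1, 1)) = Add(Mul(Rational(1, 2), Mul(I, Pow(58, Rational(1, 2))), Add(-7, 58)), -1) = Add(Mul(Rational(1, 2), Mul(I, Pow(58, Rational(1, 2))), 51), -1) = Add(Mul(Rational(51, 2), I, Pow(58, Rational(1, 2))), -1) = Add(-1, Mul(Rational(51, 2), I, Pow(58, Rational(1, 2))))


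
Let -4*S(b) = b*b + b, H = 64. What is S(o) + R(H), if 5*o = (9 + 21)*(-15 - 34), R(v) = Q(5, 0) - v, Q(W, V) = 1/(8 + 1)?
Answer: -388789/18 ≈ -21599.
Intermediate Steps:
Q(W, V) = ⅑ (Q(W, V) = 1/9 = ⅑)
R(v) = ⅑ - v
o = -294 (o = ((9 + 21)*(-15 - 34))/5 = (30*(-49))/5 = (⅕)*(-1470) = -294)
S(b) = -b/4 - b²/4 (S(b) = -(b*b + b)/4 = -(b² + b)/4 = -(b + b²)/4 = -b/4 - b²/4)
S(o) + R(H) = -¼*(-294)*(1 - 294) + (⅑ - 1*64) = -¼*(-294)*(-293) + (⅑ - 64) = -43071/2 - 575/9 = -388789/18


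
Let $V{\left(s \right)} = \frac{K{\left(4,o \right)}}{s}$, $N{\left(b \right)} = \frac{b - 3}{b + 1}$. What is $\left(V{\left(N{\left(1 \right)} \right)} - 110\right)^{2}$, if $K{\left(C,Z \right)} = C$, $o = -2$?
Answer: $12996$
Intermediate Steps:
$N{\left(b \right)} = \frac{-3 + b}{1 + b}$
$V{\left(s \right)} = \frac{4}{s}$
$\left(V{\left(N{\left(1 \right)} \right)} - 110\right)^{2} = \left(\frac{4}{\frac{1}{1 + 1} \left(-3 + 1\right)} - 110\right)^{2} = \left(\frac{4}{\frac{1}{2} \left(-2\right)} - 110\right)^{2} = \left(\frac{4}{-1} - 110\right)^{2} = \left(4 \left(-1\right) - 110\right)^{2} = \left(-4 - 110\right)^{2} = \left(-114\right)^{2} = 12996$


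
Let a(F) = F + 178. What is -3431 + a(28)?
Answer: -3225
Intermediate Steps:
a(F) = 178 + F
-3431 + a(28) = -3431 + (178 + 28) = -3431 + 206 = -3225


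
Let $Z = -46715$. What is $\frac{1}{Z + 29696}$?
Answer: $- \frac{1}{17019} \approx -5.8758 \cdot 10^{-5}$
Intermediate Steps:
$\frac{1}{Z + 29696} = \frac{1}{-46715 + 29696} = \frac{1}{-17019} = - \frac{1}{17019}$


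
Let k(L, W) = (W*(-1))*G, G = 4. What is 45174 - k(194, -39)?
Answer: 45018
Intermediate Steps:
k(L, W) = -4*W (k(L, W) = (W*(-1))*4 = -W*4 = -4*W)
45174 - k(194, -39) = 45174 - (-4)*(-39) = 45174 - 1*156 = 45174 - 156 = 45018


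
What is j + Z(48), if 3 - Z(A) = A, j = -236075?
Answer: -236120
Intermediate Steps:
Z(A) = 3 - A
j + Z(48) = -236075 + (3 - 1*48) = -236075 + (3 - 48) = -236075 - 45 = -236120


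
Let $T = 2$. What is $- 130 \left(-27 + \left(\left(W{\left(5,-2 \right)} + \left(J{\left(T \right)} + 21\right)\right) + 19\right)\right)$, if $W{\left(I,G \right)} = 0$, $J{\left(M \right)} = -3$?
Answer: $-1300$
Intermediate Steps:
$- 130 \left(-27 + \left(\left(W{\left(5,-2 \right)} + \left(J{\left(T \right)} + 21\right)\right) + 19\right)\right) = - 130 \left(-27 + \left(\left(0 + \left(-3 + 21\right)\right) + 19\right)\right) = - 130 \left(-27 + \left(\left(0 + 18\right) + 19\right)\right) = - 130 \left(-27 + \left(18 + 19\right)\right) = - 130 \left(-27 + 37\right) = \left(-130\right) 10 = -1300$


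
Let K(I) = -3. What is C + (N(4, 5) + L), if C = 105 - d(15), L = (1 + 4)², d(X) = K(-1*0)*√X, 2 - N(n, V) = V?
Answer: 127 + 3*√15 ≈ 138.62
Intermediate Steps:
N(n, V) = 2 - V
d(X) = -3*√X
L = 25 (L = 5² = 25)
C = 105 + 3*√15 (C = 105 - (-3)*√15 = 105 + 3*√15 ≈ 116.62)
C + (N(4, 5) + L) = (105 + 3*√15) + ((2 - 1*5) + 25) = (105 + 3*√15) + ((2 - 5) + 25) = (105 + 3*√15) + (-3 + 25) = (105 + 3*√15) + 22 = 127 + 3*√15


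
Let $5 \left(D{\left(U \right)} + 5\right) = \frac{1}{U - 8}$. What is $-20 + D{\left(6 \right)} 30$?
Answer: $-173$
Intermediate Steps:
$D{\left(U \right)} = -5 + \frac{1}{5 \left(-8 + U\right)}$ ($D{\left(U \right)} = -5 + \frac{1}{5 \left(U - 8\right)} = -5 + \frac{1}{5 \left(-8 + U\right)}$)
$-20 + D{\left(6 \right)} 30 = -20 + \frac{201 - 150}{5 \left(-8 + 6\right)} 30 = -20 + \frac{201 - 150}{5 \left(-2\right)} 30 = -20 + \frac{1}{5} \left(- \frac{1}{2}\right) 51 \cdot 30 = -20 - 153 = -173$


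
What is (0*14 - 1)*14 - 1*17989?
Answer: -18003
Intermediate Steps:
(0*14 - 1)*14 - 1*17989 = (0 - 1)*14 - 17989 = -1*14 - 17989 = -14 - 17989 = -18003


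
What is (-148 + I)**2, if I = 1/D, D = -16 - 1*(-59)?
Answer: 40487769/1849 ≈ 21897.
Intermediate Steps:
D = 43 (D = -16 + 59 = 43)
I = 1/43 ≈ 0.023256
(-148 + I)**2 = (-148 + 1/43)**2 = (-6363/43)**2 = 40487769/1849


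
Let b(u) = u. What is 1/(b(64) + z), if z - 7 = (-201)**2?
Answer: 1/40472 ≈ 2.4708e-5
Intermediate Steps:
z = 40408 (z = 7 + (-201)**2 = 7 + 40401 = 40408)
1/(b(64) + z) = 1/(64 + 40408) = 1/40472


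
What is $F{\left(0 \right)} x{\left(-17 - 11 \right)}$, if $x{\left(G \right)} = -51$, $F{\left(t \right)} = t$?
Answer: $0$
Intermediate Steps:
$F{\left(0 \right)} x{\left(-17 - 11 \right)} = 0 \left(-51\right) = 0$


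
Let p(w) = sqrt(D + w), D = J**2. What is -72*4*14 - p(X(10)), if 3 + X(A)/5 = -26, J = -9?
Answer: -4032 - 8*I ≈ -4032.0 - 8.0*I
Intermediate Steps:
X(A) = -145 (X(A) = -15 + 5*(-26) = -15 - 130 = -145)
D = 81 (D = (-9)**2 = 81)
p(w) = sqrt(81 + w)
-72*4*14 - p(X(10)) = -72*4*14 - sqrt(81 - 145) = -288*14 - sqrt(-64) = -4032 - 8*I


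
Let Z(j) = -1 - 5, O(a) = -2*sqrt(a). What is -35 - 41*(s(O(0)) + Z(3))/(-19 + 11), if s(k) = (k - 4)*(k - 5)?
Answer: 147/4 ≈ 36.750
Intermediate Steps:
Z(j) = -6
s(k) = (-5 + k)*(-4 + k) (s(k) = (-4 + k)*(-5 + k) = (-5 + k)*(-4 + k))
-35 - 41*(s(O(0)) + Z(3))/(-19 + 11) = -35 - 41*((20 + (-2*sqrt(0))**2 - (-18)*sqrt(0)) - 6)/(-19 + 11) = -35 - 41*((20 + (-2*0)**2 - (-18)*0) - 6)/(-8) = -35 - 41*((20 + 0**2 - 9*0) - 6)*(-1)/8 = -35 - 41*((20 + 0 + 0) - 6)*(-1)/8 = -35 - 41*(20 - 6)*(-1)/8 = -35 - 574*(-1)/8 = -35 - 41*(-7/4) = -35 + 287/4 = 147/4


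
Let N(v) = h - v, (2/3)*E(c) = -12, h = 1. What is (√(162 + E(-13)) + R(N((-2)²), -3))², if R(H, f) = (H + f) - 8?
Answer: 4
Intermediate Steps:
E(c) = -18 (E(c) = (3/2)*(-12) = -18)
N(v) = 1 - v
R(H, f) = -8 + H + f
(√(162 + E(-13)) + R(N((-2)²), -3))² = (√(162 - 18) + (-8 + (1 - 1*(-2)²) - 3))² = (√144 + (-8 + (1 - 1*4) - 3))² = (12 + (-8 + (1 - 4) - 3))² = (12 + (-8 - 3 - 3))² = (12 - 14)² = (-2)² = 4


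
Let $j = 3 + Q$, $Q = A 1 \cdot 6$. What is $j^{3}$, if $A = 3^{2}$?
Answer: $185193$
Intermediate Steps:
$A = 9$
$Q = 54$ ($Q = 9 \cdot 1 \cdot 6 = 9 \cdot 6 = 54$)
$j = 57$ ($j = 3 + 54 = 57$)
$j^{3} = 57^{3} = 185193$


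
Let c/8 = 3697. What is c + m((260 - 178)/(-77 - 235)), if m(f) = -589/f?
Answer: 1304500/41 ≈ 31817.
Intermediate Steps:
c = 29576 (c = 8*3697 = 29576)
c + m((260 - 178)/(-77 - 235)) = 29576 - 589*(-77 - 235)/(260 - 178) = 29576 - 589/(82/(-312)) = 29576 - 589/(82*(-1/312)) = 29576 - 589/(-41/156) = 29576 - 589*(-156/41) = 29576 + 91884/41 = 1304500/41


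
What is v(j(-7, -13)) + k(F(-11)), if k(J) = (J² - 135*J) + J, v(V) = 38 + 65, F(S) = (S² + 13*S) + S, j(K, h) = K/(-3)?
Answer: 5614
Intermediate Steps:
j(K, h) = -K/3 (j(K, h) = K*(-⅓) = -K/3)
F(S) = S² + 14*S
v(V) = 103
k(J) = J² - 134*J
v(j(-7, -13)) + k(F(-11)) = 103 + (-11*(14 - 11))*(-134 - 11*(14 - 11)) = 103 + (-11*3)*(-134 - 11*3) = 103 - 33*(-134 - 33) = 103 - 33*(-167) = 103 + 5511 = 5614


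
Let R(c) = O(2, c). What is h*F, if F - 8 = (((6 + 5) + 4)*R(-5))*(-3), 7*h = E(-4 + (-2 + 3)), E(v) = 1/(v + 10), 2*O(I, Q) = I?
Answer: -37/49 ≈ -0.75510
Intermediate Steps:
O(I, Q) = I/2
E(v) = 1/(10 + v)
R(c) = 1 (R(c) = (½)*2 = 1)
h = 1/49 (h = 1/(7*(10 + (-4 + (-2 + 3)))) = 1/(7*(10 + (-4 + 1))) = 1/(7*(10 - 3)) = (⅐)/7 = (⅐)*(⅐) = 1/49 ≈ 0.020408)
F = -37 (F = 8 + (((6 + 5) + 4)*1)*(-3) = 8 + ((11 + 4)*1)*(-3) = 8 + (15*1)*(-3) = 8 + 15*(-3) = 8 - 45 = -37)
h*F = (1/49)*(-37) = -37/49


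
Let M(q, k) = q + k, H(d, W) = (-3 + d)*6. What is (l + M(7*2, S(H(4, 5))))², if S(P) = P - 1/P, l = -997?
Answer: 34374769/36 ≈ 9.5486e+5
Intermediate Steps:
H(d, W) = -18 + 6*d
S(P) = P - 1/P
M(q, k) = k + q
(l + M(7*2, S(H(4, 5))))² = (-997 + (((-18 + 6*4) - 1/(-18 + 6*4)) + 7*2))² = (-997 + (((-18 + 24) - 1/(-18 + 24)) + 14))² = (-997 + ((6 - 1/6) + 14))² = (-997 + ((6 - 1*⅙) + 14))² = (-997 + ((6 - ⅙) + 14))² = (-997 + (35/6 + 14))² = (-997 + 119/6)² = (-5863/6)² = 34374769/36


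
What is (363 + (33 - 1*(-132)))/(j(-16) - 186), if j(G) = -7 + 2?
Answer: -528/191 ≈ -2.7644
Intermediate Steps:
j(G) = -5
(363 + (33 - 1*(-132)))/(j(-16) - 186) = (363 + (33 - 1*(-132)))/(-5 - 186) = (363 + (33 + 132))/(-191) = (363 + 165)*(-1/191) = 528*(-1/191) = -528/191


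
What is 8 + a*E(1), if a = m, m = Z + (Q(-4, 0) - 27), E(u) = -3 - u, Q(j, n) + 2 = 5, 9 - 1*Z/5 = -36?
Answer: -796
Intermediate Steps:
Z = 225 (Z = 45 - 5*(-36) = 45 + 180 = 225)
Q(j, n) = 3 (Q(j, n) = -2 + 5 = 3)
m = 201 (m = 225 + (3 - 27) = 225 - 24 = 201)
a = 201
8 + a*E(1) = 8 + 201*(-3 - 1*1) = 8 + 201*(-3 - 1) = 8 + 201*(-4) = 8 - 804 = -796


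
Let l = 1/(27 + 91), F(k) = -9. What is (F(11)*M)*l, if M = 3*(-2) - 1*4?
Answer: 45/59 ≈ 0.76271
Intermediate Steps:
M = -10 (M = -6 - 4 = -10)
l = 1/118 ≈ 0.0084746
(F(11)*M)*l = -9*(-10)*(1/118) = 90*(1/118) = 45/59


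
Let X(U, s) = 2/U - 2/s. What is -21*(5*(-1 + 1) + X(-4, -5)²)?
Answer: -21/100 ≈ -0.21000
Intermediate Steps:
X(U, s) = -2/s + 2/U
-21*(5*(-1 + 1) + X(-4, -5)²) = -21*(5*(-1 + 1) + (-2/(-5) + 2/(-4))²) = -21*(5*0 + (-2*(-⅕) + 2*(-¼))²) = -21*(0 + (⅖ - ½)²) = -21*(0 + (-⅒)²) = -21*(0 + 1/100) = -21*1/100 = -21/100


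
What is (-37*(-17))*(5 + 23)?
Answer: 17612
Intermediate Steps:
(-37*(-17))*(5 + 23) = 629*28 = 17612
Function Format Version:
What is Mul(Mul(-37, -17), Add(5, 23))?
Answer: 17612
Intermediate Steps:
Mul(Mul(-37, -17), Add(5, 23)) = Mul(629, 28) = 17612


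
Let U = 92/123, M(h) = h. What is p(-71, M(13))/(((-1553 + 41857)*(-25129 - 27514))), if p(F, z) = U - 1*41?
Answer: 4951/260971987056 ≈ 1.8971e-8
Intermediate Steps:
U = 92/123 (U = 92*(1/123) = 92/123 ≈ 0.74797)
p(F, z) = -4951/123 (p(F, z) = 92/123 - 1*41 = 92/123 - 41 = -4951/123)
p(-71, M(13))/(((-1553 + 41857)*(-25129 - 27514))) = -4951*1/((-25129 - 27514)*(-1553 + 41857))/123 = -4951/(123*(40304*(-52643))) = -4951/123/(-2121723472) = -4951/123*(-1/2121723472) = 4951/260971987056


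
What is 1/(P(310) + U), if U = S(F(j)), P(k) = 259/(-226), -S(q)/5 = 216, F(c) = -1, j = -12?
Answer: -226/244339 ≈ -0.00092494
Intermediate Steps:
S(q) = -1080 (S(q) = -5*216 = -1080)
P(k) = -259/226 (P(k) = 259*(-1/226) = -259/226)
U = -1080
1/(P(310) + U) = 1/(-259/226 - 1080) = 1/(-244339/226) = -226/244339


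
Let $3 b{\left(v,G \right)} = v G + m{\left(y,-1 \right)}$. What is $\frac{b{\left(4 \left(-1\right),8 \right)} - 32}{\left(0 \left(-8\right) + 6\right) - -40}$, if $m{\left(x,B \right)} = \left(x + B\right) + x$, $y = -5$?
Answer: $- \frac{139}{138} \approx -1.0072$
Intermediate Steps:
$m{\left(x,B \right)} = B + 2 x$ ($m{\left(x,B \right)} = \left(B + x\right) + x = B + 2 x$)
$b{\left(v,G \right)} = - \frac{11}{3} + \frac{G v}{3}$ ($b{\left(v,G \right)} = \frac{v G + \left(-1 + 2 \left(-5\right)\right)}{3} = \frac{G v - 11}{3} = \frac{-11 + G v}{3} = - \frac{11}{3} + \frac{G v}{3}$)
$\frac{b{\left(4 \left(-1\right),8 \right)} - 32}{\left(0 \left(-8\right) + 6\right) - -40} = \frac{\left(- \frac{11}{3} + \frac{1}{3} \cdot 8 \cdot 4 \left(-1\right)\right) - 32}{\left(0 \left(-8\right) + 6\right) - -40} = \frac{\left(- \frac{11}{3} + \frac{1}{3} \cdot 8 \left(-4\right)\right) - 32}{\left(0 + 6\right) + 40} = \frac{\left(- \frac{11}{3} - \frac{32}{3}\right) - 32}{6 + 40} = \frac{- \frac{43}{3} - 32}{46} = \left(- \frac{139}{3}\right) \frac{1}{46} = - \frac{139}{138}$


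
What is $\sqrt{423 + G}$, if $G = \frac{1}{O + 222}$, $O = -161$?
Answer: $\frac{2 \sqrt{393511}}{61} \approx 20.567$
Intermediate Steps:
$G = \frac{1}{61}$ ($G = \frac{1}{-161 + 222} = \frac{1}{61} \approx 0.016393$)
$\sqrt{423 + G} = \sqrt{423 + \frac{1}{61}} = \sqrt{\frac{25804}{61}} = \frac{2 \sqrt{393511}}{61}$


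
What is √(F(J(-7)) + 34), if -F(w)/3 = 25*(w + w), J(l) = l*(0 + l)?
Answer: 2*I*√1829 ≈ 85.534*I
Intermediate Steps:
J(l) = l² (J(l) = l*l = l²)
F(w) = -150*w (F(w) = -75*(w + w) = -75*2*w = -150*w)
√(F(J(-7)) + 34) = √(-150*(-7)² + 34) = √(-150*49 + 34) = √(-7350 + 34) = √(-7316) = 2*I*√1829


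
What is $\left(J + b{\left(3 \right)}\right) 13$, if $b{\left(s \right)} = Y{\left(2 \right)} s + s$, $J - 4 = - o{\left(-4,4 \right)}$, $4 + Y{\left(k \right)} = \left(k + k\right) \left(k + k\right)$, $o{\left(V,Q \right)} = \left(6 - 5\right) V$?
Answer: $611$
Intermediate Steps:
$o{\left(V,Q \right)} = V$ ($o{\left(V,Q \right)} = 1 V = V$)
$Y{\left(k \right)} = -4 + 4 k^{2}$ ($Y{\left(k \right)} = -4 + \left(k + k\right) \left(k + k\right) = -4 + 2 k 2 k = -4 + 4 k^{2}$)
$J = 8$ ($J = 4 - -4 = 4 + 4 = 8$)
$b{\left(s \right)} = 13 s$ ($b{\left(s \right)} = \left(-4 + 4 \cdot 2^{2}\right) s + s = \left(-4 + 4 \cdot 4\right) s + s = \left(-4 + 16\right) s + s = 12 s + s = 13 s$)
$\left(J + b{\left(3 \right)}\right) 13 = \left(8 + 13 \cdot 3\right) 13 = \left(8 + 39\right) 13 = 47 \cdot 13 = 611$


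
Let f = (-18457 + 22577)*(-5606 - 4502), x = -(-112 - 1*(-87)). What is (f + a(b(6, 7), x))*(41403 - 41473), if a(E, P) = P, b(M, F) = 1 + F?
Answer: 2915145450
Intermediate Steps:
x = 25 (x = -(-112 + 87) = -1*(-25) = 25)
f = -41644960 (f = 4120*(-10108) = -41644960)
(f + a(b(6, 7), x))*(41403 - 41473) = (-41644960 + 25)*(41403 - 41473) = -41644935*(-70) = 2915145450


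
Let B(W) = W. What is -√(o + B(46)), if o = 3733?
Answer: -√3779 ≈ -61.474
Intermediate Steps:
-√(o + B(46)) = -√(3733 + 46) = -√3779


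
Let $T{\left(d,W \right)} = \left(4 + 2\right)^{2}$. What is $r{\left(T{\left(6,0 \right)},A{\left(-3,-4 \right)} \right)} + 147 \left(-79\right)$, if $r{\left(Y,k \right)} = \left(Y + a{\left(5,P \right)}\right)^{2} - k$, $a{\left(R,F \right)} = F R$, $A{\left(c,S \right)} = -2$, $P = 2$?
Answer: $-9495$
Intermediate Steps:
$T{\left(d,W \right)} = 36$ ($T{\left(d,W \right)} = 6^{2} = 36$)
$r{\left(Y,k \right)} = \left(10 + Y\right)^{2} - k$ ($r{\left(Y,k \right)} = \left(Y + 2 \cdot 5\right)^{2} - k = \left(Y + 10\right)^{2} - k = \left(10 + Y\right)^{2} - k$)
$r{\left(T{\left(6,0 \right)},A{\left(-3,-4 \right)} \right)} + 147 \left(-79\right) = \left(\left(10 + 36\right)^{2} - -2\right) + 147 \left(-79\right) = \left(46^{2} + 2\right) - 11613 = \left(2116 + 2\right) - 11613 = 2118 - 11613 = -9495$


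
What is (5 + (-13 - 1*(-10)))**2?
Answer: 4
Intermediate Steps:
(5 + (-13 - 1*(-10)))**2 = (5 + (-13 + 10))**2 = (5 - 3)**2 = 2**2 = 4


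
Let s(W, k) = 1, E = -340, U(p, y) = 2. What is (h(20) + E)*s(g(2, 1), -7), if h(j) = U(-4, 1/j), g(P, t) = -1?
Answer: -338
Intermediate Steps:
h(j) = 2
(h(20) + E)*s(g(2, 1), -7) = (2 - 340)*1 = -338*1 = -338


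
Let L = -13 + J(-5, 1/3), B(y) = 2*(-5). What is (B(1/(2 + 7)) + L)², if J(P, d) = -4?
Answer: 729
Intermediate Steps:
B(y) = -10
L = -17 (L = -13 - 4 = -17)
(B(1/(2 + 7)) + L)² = (-10 - 17)² = (-27)² = 729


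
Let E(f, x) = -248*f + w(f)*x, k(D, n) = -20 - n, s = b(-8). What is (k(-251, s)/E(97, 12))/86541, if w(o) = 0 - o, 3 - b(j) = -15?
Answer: 19/1091282010 ≈ 1.7411e-8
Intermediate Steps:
b(j) = 18 (b(j) = 3 - 1*(-15) = 3 + 15 = 18)
s = 18
w(o) = -o
E(f, x) = -248*f - f*x (E(f, x) = -248*f + (-f)*x = -248*f - f*x)
(k(-251, s)/E(97, 12))/86541 = ((-20 - 1*18)/((97*(-248 - 1*12))))/86541 = ((-20 - 18)/((97*(-248 - 12))))*(1/86541) = -38/(97*(-260))*(1/86541) = -38/(-25220)*(1/86541) = -38*(-1/25220)*(1/86541) = (19/12610)*(1/86541) = 19/1091282010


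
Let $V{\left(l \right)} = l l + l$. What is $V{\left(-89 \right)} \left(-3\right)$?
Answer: $-23496$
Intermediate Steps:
$V{\left(l \right)} = l + l^{2}$ ($V{\left(l \right)} = l^{2} + l = l + l^{2}$)
$V{\left(-89 \right)} \left(-3\right) = - 89 \left(1 - 89\right) \left(-3\right) = \left(-89\right) \left(-88\right) \left(-3\right) = 7832 \left(-3\right) = -23496$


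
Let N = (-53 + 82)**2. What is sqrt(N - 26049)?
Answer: 2*I*sqrt(6302) ≈ 158.77*I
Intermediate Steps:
N = 841 (N = 29**2 = 841)
sqrt(N - 26049) = sqrt(841 - 26049) = sqrt(-25208) = 2*I*sqrt(6302)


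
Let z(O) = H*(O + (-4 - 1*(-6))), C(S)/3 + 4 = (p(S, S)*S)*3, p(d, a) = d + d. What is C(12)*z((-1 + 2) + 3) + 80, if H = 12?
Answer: 185840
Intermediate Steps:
p(d, a) = 2*d
C(S) = -12 + 18*S**2 (C(S) = -12 + 3*(((2*S)*S)*3) = -12 + 3*((2*S**2)*3) = -12 + 3*(6*S**2) = -12 + 18*S**2)
z(O) = 24 + 12*O (z(O) = 12*(O + (-4 - 1*(-6))) = 12*(O + (-4 + 6)) = 12*(O + 2) = 12*(2 + O) = 24 + 12*O)
C(12)*z((-1 + 2) + 3) + 80 = (-12 + 18*12**2)*(24 + 12*((-1 + 2) + 3)) + 80 = (-12 + 18*144)*(24 + 12*(1 + 3)) + 80 = (-12 + 2592)*(24 + 12*4) + 80 = 2580*(24 + 48) + 80 = 2580*72 + 80 = 185760 + 80 = 185840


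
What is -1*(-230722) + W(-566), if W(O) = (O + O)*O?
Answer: 871434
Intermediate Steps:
W(O) = 2*O**2 (W(O) = (2*O)*O = 2*O**2)
-1*(-230722) + W(-566) = -1*(-230722) + 2*(-566)**2 = 230722 + 2*320356 = 230722 + 640712 = 871434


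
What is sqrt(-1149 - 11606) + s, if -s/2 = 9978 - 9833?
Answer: -290 + I*sqrt(12755) ≈ -290.0 + 112.94*I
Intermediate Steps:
s = -290 (s = -2*(9978 - 9833) = -2*145 = -290)
sqrt(-1149 - 11606) + s = sqrt(-1149 - 11606) - 290 = sqrt(-12755) - 290 = I*sqrt(12755) - 290 = -290 + I*sqrt(12755)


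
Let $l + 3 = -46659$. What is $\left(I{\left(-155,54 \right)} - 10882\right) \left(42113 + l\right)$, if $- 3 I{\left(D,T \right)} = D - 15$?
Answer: $\frac{147733324}{3} \approx 4.9244 \cdot 10^{7}$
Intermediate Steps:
$l = -46662$ ($l = -3 - 46659 = -46662$)
$I{\left(D,T \right)} = 5 - \frac{D}{3}$ ($I{\left(D,T \right)} = - \frac{D - 15}{3} = - \frac{-15 + D}{3} = 5 - \frac{D}{3}$)
$\left(I{\left(-155,54 \right)} - 10882\right) \left(42113 + l\right) = \left(\left(5 - - \frac{155}{3}\right) - 10882\right) \left(42113 - 46662\right) = \left(\left(5 + \frac{155}{3}\right) - 10882\right) \left(-4549\right) = \left(\frac{170}{3} - 10882\right) \left(-4549\right) = \left(- \frac{32476}{3}\right) \left(-4549\right) = \frac{147733324}{3}$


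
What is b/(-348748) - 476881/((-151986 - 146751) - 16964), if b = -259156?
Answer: 62031775836/27525023087 ≈ 2.2537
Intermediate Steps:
b/(-348748) - 476881/((-151986 - 146751) - 16964) = -259156/(-348748) - 476881/((-151986 - 146751) - 16964) = -259156*(-1/348748) - 476881/(-298737 - 16964) = 64789/87187 - 476881/(-315701) = 64789/87187 - 476881*(-1/315701) = 64789/87187 + 476881/315701 = 62031775836/27525023087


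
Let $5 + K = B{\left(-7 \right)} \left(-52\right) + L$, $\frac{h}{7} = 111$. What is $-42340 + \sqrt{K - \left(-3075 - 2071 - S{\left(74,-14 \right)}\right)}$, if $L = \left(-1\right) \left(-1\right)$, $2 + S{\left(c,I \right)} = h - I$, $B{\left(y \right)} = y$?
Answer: $-42340 + \sqrt{6295} \approx -42261.0$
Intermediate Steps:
$h = 777$ ($h = 7 \cdot 111 = 777$)
$S{\left(c,I \right)} = 775 - I$ ($S{\left(c,I \right)} = -2 - \left(-777 + I\right) = 775 - I$)
$L = 1$
$K = 360$ ($K = -5 + \left(\left(-7\right) \left(-52\right) + 1\right) = -5 + \left(364 + 1\right) = -5 + 365 = 360$)
$-42340 + \sqrt{K - \left(-3075 - 2071 - S{\left(74,-14 \right)}\right)} = -42340 + \sqrt{360 + \left(\left(775 - -14\right) - \left(-3075 - 2071\right)\right)} = -42340 + \sqrt{360 + \left(\left(775 + 14\right) - \left(-3075 - 2071\right)\right)} = -42340 + \sqrt{360 + \left(789 - -5146\right)} = -42340 + \sqrt{360 + \left(789 + 5146\right)} = -42340 + \sqrt{360 + 5935} = -42340 + \sqrt{6295}$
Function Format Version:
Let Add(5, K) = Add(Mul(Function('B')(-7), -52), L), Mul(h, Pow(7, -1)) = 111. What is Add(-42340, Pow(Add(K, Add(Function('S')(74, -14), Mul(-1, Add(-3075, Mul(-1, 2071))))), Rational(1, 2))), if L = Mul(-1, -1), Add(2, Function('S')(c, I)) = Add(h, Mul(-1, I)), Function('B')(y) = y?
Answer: Add(-42340, Pow(6295, Rational(1, 2))) ≈ -42261.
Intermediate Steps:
h = 777 (h = Mul(7, 111) = 777)
Function('S')(c, I) = Add(775, Mul(-1, I)) (Function('S')(c, I) = Add(-2, Add(777, Mul(-1, I))) = Add(775, Mul(-1, I)))
L = 1
K = 360 (K = Add(-5, Add(Mul(-7, -52), 1)) = Add(-5, Add(364, 1)) = Add(-5, 365) = 360)
Add(-42340, Pow(Add(K, Add(Function('S')(74, -14), Mul(-1, Add(-3075, Mul(-1, 2071))))), Rational(1, 2))) = Add(-42340, Pow(Add(360, Add(Add(775, Mul(-1, -14)), Mul(-1, Add(-3075, Mul(-1, 2071))))), Rational(1, 2))) = Add(-42340, Pow(Add(360, Add(Add(775, 14), Mul(-1, Add(-3075, -2071)))), Rational(1, 2))) = Add(-42340, Pow(Add(360, Add(789, Mul(-1, -5146))), Rational(1, 2))) = Add(-42340, Pow(Add(360, Add(789, 5146)), Rational(1, 2))) = Add(-42340, Pow(Add(360, 5935), Rational(1, 2))) = Add(-42340, Pow(6295, Rational(1, 2)))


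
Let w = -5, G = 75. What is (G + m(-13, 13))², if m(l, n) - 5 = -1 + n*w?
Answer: 196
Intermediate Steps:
m(l, n) = 4 - 5*n (m(l, n) = 5 + (-1 + n*(-5)) = 5 + (-1 - 5*n) = 4 - 5*n)
(G + m(-13, 13))² = (75 + (4 - 5*13))² = (75 + (4 - 65))² = (75 - 61)² = 14² = 196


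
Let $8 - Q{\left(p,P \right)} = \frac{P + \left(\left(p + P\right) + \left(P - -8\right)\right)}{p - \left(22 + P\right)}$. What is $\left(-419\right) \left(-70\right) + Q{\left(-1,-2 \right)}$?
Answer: $\frac{616099}{21} \approx 29338.0$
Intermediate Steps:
$Q{\left(p,P \right)} = 8 - \frac{8 + p + 3 P}{-22 + p - P}$ ($Q{\left(p,P \right)} = 8 - \frac{P + \left(\left(p + P\right) + \left(P - -8\right)\right)}{p - \left(22 + P\right)} = 8 - \frac{P + \left(\left(P + p\right) + \left(P + 8\right)\right)}{-22 + p - P} = 8 - \frac{P + \left(\left(P + p\right) + \left(8 + P\right)\right)}{-22 + p - P} = 8 - \frac{P + \left(8 + p + 2 P\right)}{-22 + p - P} = 8 - \frac{8 + p + 3 P}{-22 + p - P}$)
$\left(-419\right) \left(-70\right) + Q{\left(-1,-2 \right)} = \left(-419\right) \left(-70\right) + \frac{184 - -7 + 11 \left(-2\right)}{22 - 2 - -1} = 29330 + \frac{184 + 7 - 22}{22 - 2 + 1} = 29330 + \frac{1}{21} \cdot 169 = 29330 + \frac{169}{21} = \frac{616099}{21}$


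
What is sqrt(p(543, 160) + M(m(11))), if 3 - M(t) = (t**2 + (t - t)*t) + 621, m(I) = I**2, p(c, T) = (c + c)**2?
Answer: sqrt(1164137) ≈ 1079.0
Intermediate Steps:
p(c, T) = 4*c**2 (p(c, T) = (2*c)**2 = 4*c**2)
M(t) = -618 - t**2 (M(t) = 3 - ((t**2 + (t - t)*t) + 621) = 3 - ((t**2 + 0*t) + 621) = 3 - ((t**2 + 0) + 621) = 3 - (t**2 + 621) = 3 - (621 + t**2) = 3 + (-621 - t**2) = -618 - t**2)
sqrt(p(543, 160) + M(m(11))) = sqrt(4*543**2 + (-618 - (11**2)**2)) = sqrt(4*294849 + (-618 - 1*121**2)) = sqrt(1179396 + (-618 - 1*14641)) = sqrt(1179396 + (-618 - 14641)) = sqrt(1179396 - 15259) = sqrt(1164137)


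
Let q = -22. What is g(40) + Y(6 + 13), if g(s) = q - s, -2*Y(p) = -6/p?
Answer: -1175/19 ≈ -61.842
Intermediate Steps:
Y(p) = 3/p (Y(p) = -(-3)/p = 3/p)
g(s) = -22 - s
g(40) + Y(6 + 13) = (-22 - 1*40) + 3/(6 + 13) = (-22 - 40) + 3/19 = -62 + 3*(1/19) = -62 + 3/19 = -1175/19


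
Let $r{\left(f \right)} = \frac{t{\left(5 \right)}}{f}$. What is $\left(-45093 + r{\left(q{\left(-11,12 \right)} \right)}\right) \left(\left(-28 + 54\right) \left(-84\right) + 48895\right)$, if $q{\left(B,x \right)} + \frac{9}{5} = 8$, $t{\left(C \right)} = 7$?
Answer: $- \frac{65294877928}{31} \approx -2.1063 \cdot 10^{9}$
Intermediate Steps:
$q{\left(B,x \right)} = \frac{31}{5}$ ($q{\left(B,x \right)} = - \frac{9}{5} + 8 = \frac{31}{5}$)
$r{\left(f \right)} = \frac{7}{f}$
$\left(-45093 + r{\left(q{\left(-11,12 \right)} \right)}\right) \left(\left(-28 + 54\right) \left(-84\right) + 48895\right) = \left(-45093 + \frac{7}{\frac{31}{5}}\right) \left(\left(-28 + 54\right) \left(-84\right) + 48895\right) = \left(-45093 + 7 \cdot \frac{5}{31}\right) \left(26 \left(-84\right) + 48895\right) = \left(-45093 + \frac{35}{31}\right) \left(-2184 + 48895\right) = \left(- \frac{1397848}{31}\right) 46711 = - \frac{65294877928}{31}$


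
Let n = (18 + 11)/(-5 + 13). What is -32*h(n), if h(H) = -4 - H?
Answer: 244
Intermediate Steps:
n = 29/8 ≈ 3.6250
-32*h(n) = -32*(-4 - 1*29/8) = -32*(-4 - 29/8) = -32*(-61/8) = 244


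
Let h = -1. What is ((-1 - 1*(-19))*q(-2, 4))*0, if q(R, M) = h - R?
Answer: 0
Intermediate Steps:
q(R, M) = -1 - R
((-1 - 1*(-19))*q(-2, 4))*0 = ((-1 - 1*(-19))*(-1 - 1*(-2)))*0 = ((-1 + 19)*(-1 + 2))*0 = (18*1)*0 = 18*0 = 0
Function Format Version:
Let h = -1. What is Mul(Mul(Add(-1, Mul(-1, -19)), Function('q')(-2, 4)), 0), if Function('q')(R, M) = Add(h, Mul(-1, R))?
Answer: 0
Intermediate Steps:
Function('q')(R, M) = Add(-1, Mul(-1, R))
Mul(Mul(Add(-1, Mul(-1, -19)), Function('q')(-2, 4)), 0) = Mul(Mul(Add(-1, Mul(-1, -19)), Add(-1, Mul(-1, -2))), 0) = Mul(Mul(Add(-1, 19), Add(-1, 2)), 0) = Mul(Mul(18, 1), 0) = Mul(18, 0) = 0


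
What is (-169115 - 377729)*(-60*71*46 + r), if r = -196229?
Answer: 214466201516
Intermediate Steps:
(-169115 - 377729)*(-60*71*46 + r) = (-169115 - 377729)*(-60*71*46 - 196229) = -546844*(-4260*46 - 196229) = -546844*(-195960 - 196229) = -546844*(-392189) = 214466201516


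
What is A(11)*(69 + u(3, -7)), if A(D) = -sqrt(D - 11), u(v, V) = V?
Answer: 0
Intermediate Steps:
A(D) = -sqrt(-11 + D)
A(11)*(69 + u(3, -7)) = (-sqrt(-11 + 11))*(69 - 7) = -sqrt(0)*62 = -1*0*62 = 0*62 = 0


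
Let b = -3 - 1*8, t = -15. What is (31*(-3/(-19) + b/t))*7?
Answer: 55118/285 ≈ 193.40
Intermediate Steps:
b = -11 (b = -3 - 8 = -11)
(31*(-3/(-19) + b/t))*7 = (31*(-3/(-19) - 11/(-15)))*7 = (31*(-3*(-1/19) - 11*(-1/15)))*7 = (31*(3/19 + 11/15))*7 = (31*(254/285))*7 = (7874/285)*7 = 55118/285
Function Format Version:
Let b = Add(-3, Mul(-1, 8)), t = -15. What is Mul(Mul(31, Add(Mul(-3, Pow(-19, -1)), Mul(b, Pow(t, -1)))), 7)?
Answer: Rational(55118, 285) ≈ 193.40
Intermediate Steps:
b = -11 (b = Add(-3, -8) = -11)
Mul(Mul(31, Add(Mul(-3, Pow(-19, -1)), Mul(b, Pow(t, -1)))), 7) = Mul(Mul(31, Add(Mul(-3, Pow(-19, -1)), Mul(-11, Pow(-15, -1)))), 7) = Mul(Mul(31, Add(Mul(-3, Rational(-1, 19)), Mul(-11, Rational(-1, 15)))), 7) = Mul(Mul(31, Add(Rational(3, 19), Rational(11, 15))), 7) = Mul(Mul(31, Rational(254, 285)), 7) = Mul(Rational(7874, 285), 7) = Rational(55118, 285)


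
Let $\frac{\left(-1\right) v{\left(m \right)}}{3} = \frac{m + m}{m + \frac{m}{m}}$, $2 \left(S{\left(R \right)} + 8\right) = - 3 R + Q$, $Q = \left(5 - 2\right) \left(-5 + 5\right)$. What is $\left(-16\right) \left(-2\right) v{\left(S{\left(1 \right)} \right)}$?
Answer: $- \frac{3648}{17} \approx -214.59$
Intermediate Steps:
$Q = 0$ ($Q = 3 \cdot 0 = 0$)
$S{\left(R \right)} = -8 - \frac{3 R}{2}$ ($S{\left(R \right)} = -8 + \frac{- 3 R + 0}{2} = -8 + \frac{\left(-3\right) R}{2} = -8 - \frac{3 R}{2}$)
$v{\left(m \right)} = - \frac{6 m}{1 + m}$ ($v{\left(m \right)} = - 3 \frac{m + m}{m + \frac{m}{m}} = - 3 \frac{2 m}{m + 1} = - 3 \frac{2 m}{1 + m} = - \frac{6 m}{1 + m}$)
$\left(-16\right) \left(-2\right) v{\left(S{\left(1 \right)} \right)} = \left(-16\right) \left(-2\right) \left(- \frac{6 \left(-8 - \frac{3}{2}\right)}{1 - \frac{19}{2}}\right) = 32 \left(- \frac{6 \left(-8 - \frac{3}{2}\right)}{1 - \frac{19}{2}}\right) = 32 \left(\left(-6\right) \left(- \frac{19}{2}\right) \frac{1}{1 - \frac{19}{2}}\right) = 32 \left(\left(-6\right) \left(- \frac{19}{2}\right) \frac{1}{- \frac{17}{2}}\right) = 32 \left(\left(-6\right) \left(- \frac{19}{2}\right) \left(- \frac{2}{17}\right)\right) = 32 \left(- \frac{114}{17}\right) = - \frac{3648}{17}$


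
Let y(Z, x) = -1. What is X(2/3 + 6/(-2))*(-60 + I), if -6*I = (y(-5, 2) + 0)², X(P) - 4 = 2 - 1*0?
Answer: -361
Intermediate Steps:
X(P) = 6 (X(P) = 4 + (2 - 1*0) = 4 + (2 + 0) = 4 + 2 = 6)
I = -⅙ (I = -(-1 + 0)²/6 = -⅙*(-1)² = -⅙*1 = -⅙ ≈ -0.16667)
X(2/3 + 6/(-2))*(-60 + I) = 6*(-60 - ⅙) = 6*(-361/6) = -361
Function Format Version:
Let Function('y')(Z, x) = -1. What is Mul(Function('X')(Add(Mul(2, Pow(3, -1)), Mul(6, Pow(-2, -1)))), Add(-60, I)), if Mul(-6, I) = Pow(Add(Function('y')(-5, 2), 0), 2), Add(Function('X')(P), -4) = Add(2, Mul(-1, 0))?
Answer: -361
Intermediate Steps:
Function('X')(P) = 6 (Function('X')(P) = Add(4, Add(2, Mul(-1, 0))) = Add(4, Add(2, 0)) = Add(4, 2) = 6)
I = Rational(-1, 6) (I = Mul(Rational(-1, 6), Pow(Add(-1, 0), 2)) = Mul(Rational(-1, 6), Pow(-1, 2)) = Mul(Rational(-1, 6), 1) = Rational(-1, 6) ≈ -0.16667)
Mul(Function('X')(Add(Mul(2, Pow(3, -1)), Mul(6, Pow(-2, -1)))), Add(-60, I)) = Mul(6, Add(-60, Rational(-1, 6))) = Mul(6, Rational(-361, 6)) = -361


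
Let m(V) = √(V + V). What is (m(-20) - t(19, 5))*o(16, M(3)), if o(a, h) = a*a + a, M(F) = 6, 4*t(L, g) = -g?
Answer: 340 + 544*I*√10 ≈ 340.0 + 1720.3*I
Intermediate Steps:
t(L, g) = -g/4 (t(L, g) = (-g)/4 = -g/4)
o(a, h) = a + a² (o(a, h) = a² + a = a + a²)
m(V) = √2*√V (m(V) = √(2*V) = √2*√V)
(m(-20) - t(19, 5))*o(16, M(3)) = (√2*√(-20) - (-1)*5/4)*(16*(1 + 16)) = (√2*(2*I*√5) - 1*(-5/4))*(16*17) = (2*I*√10 + 5/4)*272 = (5/4 + 2*I*√10)*272 = 340 + 544*I*√10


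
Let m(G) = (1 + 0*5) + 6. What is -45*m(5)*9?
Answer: -2835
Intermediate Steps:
m(G) = 7 (m(G) = (1 + 0) + 6 = 1 + 6 = 7)
-45*m(5)*9 = -45*7*9 = -315*9 = -2835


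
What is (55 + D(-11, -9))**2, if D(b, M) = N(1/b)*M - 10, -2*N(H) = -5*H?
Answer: 1071225/484 ≈ 2213.3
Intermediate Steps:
N(H) = 5*H/2 (N(H) = -(-1)*5*H/2 = -(-5)*H/2 = 5*H/2)
D(b, M) = -10 + 5*M/(2*b) (D(b, M) = (5/(2*b))*M - 10 = 5*M/(2*b) - 10 = -10 + 5*M/(2*b))
(55 + D(-11, -9))**2 = (55 + (-10 + (5/2)*(-9)/(-11)))**2 = (55 + (-10 + (5/2)*(-9)*(-1/11)))**2 = (55 + (-10 + 45/22))**2 = (55 - 175/22)**2 = (1035/22)**2 = 1071225/484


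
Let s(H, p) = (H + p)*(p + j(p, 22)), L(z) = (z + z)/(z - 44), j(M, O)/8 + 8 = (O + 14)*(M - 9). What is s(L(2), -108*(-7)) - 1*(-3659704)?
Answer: 3502907456/21 ≈ 1.6680e+8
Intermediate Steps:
j(M, O) = -64 + 8*(-9 + M)*(14 + O) (j(M, O) = -64 + 8*((O + 14)*(M - 9)) = -64 + 8*((14 + O)*(-9 + M)) = -64 + 8*((-9 + M)*(14 + O)) = -64 + 8*(-9 + M)*(14 + O))
L(z) = 2*z/(-44 + z) (L(z) = (2*z)/(-44 + z) = 2*z/(-44 + z))
s(H, p) = (-2656 + 289*p)*(H + p) (s(H, p) = (H + p)*(p + (-1072 - 72*22 + 112*p + 8*p*22)) = (H + p)*(p + (-1072 - 1584 + 112*p + 176*p)) = (H + p)*(p + (-2656 + 288*p)) = (H + p)*(-2656 + 289*p) = (-2656 + 289*p)*(H + p))
s(L(2), -108*(-7)) - 1*(-3659704) = (-5312*2/(-44 + 2) - (-286848)*(-7) + 289*(-108*(-7))² + 289*(2*2/(-44 + 2))*(-108*(-7))) - 1*(-3659704) = (-5312*2/(-42) - 2656*756 + 289*756² + 289*(2*2/(-42))*756) + 3659704 = (-5312*2*(-1)/42 - 2007936 + 289*571536 + 289*(2*2*(-1/42))*756) + 3659704 = (-2656*(-2/21) - 2007936 + 165173904 + 289*(-2/21)*756) + 3659704 = (5312/21 - 2007936 + 165173904 - 20808) + 3659704 = 3426053672/21 + 3659704 = 3502907456/21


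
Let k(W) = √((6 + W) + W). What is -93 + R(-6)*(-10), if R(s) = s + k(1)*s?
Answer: -33 + 120*√2 ≈ 136.71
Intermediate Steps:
k(W) = √(6 + 2*W)
R(s) = s + 2*s*√2 (R(s) = s + √(6 + 2*1)*s = s + √(6 + 2)*s = s + √8*s = s + (2*√2)*s = s + 2*s*√2)
-93 + R(-6)*(-10) = -93 - 6*(1 + 2*√2)*(-10) = -93 + (-6 - 12*√2)*(-10) = -93 + (60 + 120*√2) = -33 + 120*√2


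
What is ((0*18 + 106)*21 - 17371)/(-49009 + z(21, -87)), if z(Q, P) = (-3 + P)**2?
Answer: 15145/40909 ≈ 0.37021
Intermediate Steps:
((0*18 + 106)*21 - 17371)/(-49009 + z(21, -87)) = ((0*18 + 106)*21 - 17371)/(-49009 + (-3 - 87)**2) = ((0 + 106)*21 - 17371)/(-49009 + (-90)**2) = (106*21 - 17371)/(-49009 + 8100) = (2226 - 17371)/(-40909) = -15145*(-1/40909) = 15145/40909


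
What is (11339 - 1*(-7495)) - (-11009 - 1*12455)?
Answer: 42298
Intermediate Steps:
(11339 - 1*(-7495)) - (-11009 - 1*12455) = (11339 + 7495) - (-11009 - 12455) = 18834 - 1*(-23464) = 18834 + 23464 = 42298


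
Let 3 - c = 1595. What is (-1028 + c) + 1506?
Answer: -1114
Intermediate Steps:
c = -1592 (c = 3 - 1*1595 = 3 - 1595 = -1592)
(-1028 + c) + 1506 = (-1028 - 1592) + 1506 = -2620 + 1506 = -1114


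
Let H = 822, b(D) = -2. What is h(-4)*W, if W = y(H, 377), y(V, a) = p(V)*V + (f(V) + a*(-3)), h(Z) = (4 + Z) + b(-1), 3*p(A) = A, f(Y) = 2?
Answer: -448198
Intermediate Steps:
p(A) = A/3
h(Z) = 2 + Z (h(Z) = (4 + Z) - 2 = 2 + Z)
y(V, a) = 2 - 3*a + V²/3 (y(V, a) = (V/3)*V + (2 + a*(-3)) = V²/3 + (2 - 3*a) = 2 - 3*a + V²/3)
W = 224099 (W = 2 - 3*377 + (⅓)*822² = 2 - 1131 + (⅓)*675684 = 2 - 1131 + 225228 = 224099)
h(-4)*W = (2 - 4)*224099 = -2*224099 = -448198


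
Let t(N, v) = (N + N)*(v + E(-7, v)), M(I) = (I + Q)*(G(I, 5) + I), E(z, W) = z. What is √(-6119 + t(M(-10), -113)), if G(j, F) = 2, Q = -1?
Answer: I*√27239 ≈ 165.04*I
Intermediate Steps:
M(I) = (-1 + I)*(2 + I) (M(I) = (I - 1)*(2 + I) = (-1 + I)*(2 + I))
t(N, v) = 2*N*(-7 + v) (t(N, v) = (N + N)*(v - 7) = (2*N)*(-7 + v) = 2*N*(-7 + v))
√(-6119 + t(M(-10), -113)) = √(-6119 + 2*(-2 - 10 + (-10)²)*(-7 - 113)) = √(-6119 + 2*(-2 - 10 + 100)*(-120)) = √(-6119 + 2*88*(-120)) = √(-6119 - 21120) = √(-27239) = I*√27239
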